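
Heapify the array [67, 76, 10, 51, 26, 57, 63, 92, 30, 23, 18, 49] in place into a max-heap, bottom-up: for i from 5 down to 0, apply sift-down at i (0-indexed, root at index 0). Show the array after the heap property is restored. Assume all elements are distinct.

[92, 76, 63, 67, 26, 57, 10, 51, 30, 23, 18, 49]

sift down from index 5: already satisfies heap property
sift down from index 4: already satisfies heap property
sift down from index 3:
  51 vs larger child 92 at index 7, swap → [67, 76, 10, 92, 26, 57, 63, 51, 30, 23, 18, 49]
sift down from index 2:
  10 vs larger child 63 at index 6, swap → [67, 76, 63, 92, 26, 57, 10, 51, 30, 23, 18, 49]
sift down from index 1:
  76 vs larger child 92 at index 3, swap → [67, 92, 63, 76, 26, 57, 10, 51, 30, 23, 18, 49]
sift down from index 0:
  67 vs larger child 92 at index 1, swap → [92, 67, 63, 76, 26, 57, 10, 51, 30, 23, 18, 49]
  67 vs larger child 76 at index 3, swap → [92, 76, 63, 67, 26, 57, 10, 51, 30, 23, 18, 49]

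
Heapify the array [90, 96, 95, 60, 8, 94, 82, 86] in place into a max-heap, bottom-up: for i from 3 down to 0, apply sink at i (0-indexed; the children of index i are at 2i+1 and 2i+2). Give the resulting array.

[96, 90, 95, 86, 8, 94, 82, 60]

sift down from index 3:
  60 vs only child 86 at index 7, swap → [90, 96, 95, 86, 8, 94, 82, 60]
sift down from index 2: already satisfies heap property
sift down from index 1: already satisfies heap property
sift down from index 0:
  90 vs larger child 96 at index 1, swap → [96, 90, 95, 86, 8, 94, 82, 60]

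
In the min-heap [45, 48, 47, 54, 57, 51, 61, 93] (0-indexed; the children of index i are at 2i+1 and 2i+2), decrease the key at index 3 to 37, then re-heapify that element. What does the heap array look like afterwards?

[37, 45, 47, 48, 57, 51, 61, 93]

set index 3 from 54 to 37 → [45, 48, 47, 37, 57, 51, 61, 93]
37 < parent 48 at index 1, swap → [45, 37, 47, 48, 57, 51, 61, 93]
37 < parent 45 at index 0, swap → [37, 45, 47, 48, 57, 51, 61, 93]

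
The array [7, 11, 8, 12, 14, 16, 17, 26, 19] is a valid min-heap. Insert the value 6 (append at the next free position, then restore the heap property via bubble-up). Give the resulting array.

append 6 at index 9 → [7, 11, 8, 12, 14, 16, 17, 26, 19, 6]
6 < parent 14 at index 4, swap → [7, 11, 8, 12, 6, 16, 17, 26, 19, 14]
6 < parent 11 at index 1, swap → [7, 6, 8, 12, 11, 16, 17, 26, 19, 14]
6 < parent 7 at index 0, swap → [6, 7, 8, 12, 11, 16, 17, 26, 19, 14]

[6, 7, 8, 12, 11, 16, 17, 26, 19, 14]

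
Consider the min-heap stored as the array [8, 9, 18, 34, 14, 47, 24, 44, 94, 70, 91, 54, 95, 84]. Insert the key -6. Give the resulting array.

append -6 at index 14 → [8, 9, 18, 34, 14, 47, 24, 44, 94, 70, 91, 54, 95, 84, -6]
-6 < parent 24 at index 6, swap → [8, 9, 18, 34, 14, 47, -6, 44, 94, 70, 91, 54, 95, 84, 24]
-6 < parent 18 at index 2, swap → [8, 9, -6, 34, 14, 47, 18, 44, 94, 70, 91, 54, 95, 84, 24]
-6 < parent 8 at index 0, swap → [-6, 9, 8, 34, 14, 47, 18, 44, 94, 70, 91, 54, 95, 84, 24]

[-6, 9, 8, 34, 14, 47, 18, 44, 94, 70, 91, 54, 95, 84, 24]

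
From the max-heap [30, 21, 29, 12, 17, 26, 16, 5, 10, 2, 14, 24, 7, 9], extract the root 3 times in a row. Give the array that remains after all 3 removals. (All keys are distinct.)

[24, 21, 16, 12, 17, 9, 7, 5, 10, 2, 14]

extract-max #1 returns 30:
  remove root 30; move last element 9 to root → [9, 21, 29, 12, 17, 26, 16, 5, 10, 2, 14, 24, 7]
  9 vs larger child 29 at index 2, swap → [29, 21, 9, 12, 17, 26, 16, 5, 10, 2, 14, 24, 7]
  9 vs larger child 26 at index 5, swap → [29, 21, 26, 12, 17, 9, 16, 5, 10, 2, 14, 24, 7]
  9 vs larger child 24 at index 11, swap → [29, 21, 26, 12, 17, 24, 16, 5, 10, 2, 14, 9, 7]
extract-max #2 returns 29:
  remove root 29; move last element 7 to root → [7, 21, 26, 12, 17, 24, 16, 5, 10, 2, 14, 9]
  7 vs larger child 26 at index 2, swap → [26, 21, 7, 12, 17, 24, 16, 5, 10, 2, 14, 9]
  7 vs larger child 24 at index 5, swap → [26, 21, 24, 12, 17, 7, 16, 5, 10, 2, 14, 9]
  7 vs only child 9 at index 11, swap → [26, 21, 24, 12, 17, 9, 16, 5, 10, 2, 14, 7]
extract-max #3 returns 26:
  remove root 26; move last element 7 to root → [7, 21, 24, 12, 17, 9, 16, 5, 10, 2, 14]
  7 vs larger child 24 at index 2, swap → [24, 21, 7, 12, 17, 9, 16, 5, 10, 2, 14]
  7 vs larger child 16 at index 6, swap → [24, 21, 16, 12, 17, 9, 7, 5, 10, 2, 14]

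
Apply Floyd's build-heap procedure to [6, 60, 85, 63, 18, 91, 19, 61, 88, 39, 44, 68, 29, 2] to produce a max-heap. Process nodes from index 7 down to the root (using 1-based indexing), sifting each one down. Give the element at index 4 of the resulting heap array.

sift down from index 7: already satisfies heap property
sift down from index 6: already satisfies heap property
sift down from index 5:
  18 vs larger child 44 at index 11, swap → [6, 60, 85, 63, 44, 91, 19, 61, 88, 39, 18, 68, 29, 2]
sift down from index 4:
  63 vs larger child 88 at index 9, swap → [6, 60, 85, 88, 44, 91, 19, 61, 63, 39, 18, 68, 29, 2]
sift down from index 3:
  85 vs larger child 91 at index 6, swap → [6, 60, 91, 88, 44, 85, 19, 61, 63, 39, 18, 68, 29, 2]
sift down from index 2:
  60 vs larger child 88 at index 4, swap → [6, 88, 91, 60, 44, 85, 19, 61, 63, 39, 18, 68, 29, 2]
  60 vs larger child 63 at index 9, swap → [6, 88, 91, 63, 44, 85, 19, 61, 60, 39, 18, 68, 29, 2]
sift down from index 1:
  6 vs larger child 91 at index 3, swap → [91, 88, 6, 63, 44, 85, 19, 61, 60, 39, 18, 68, 29, 2]
  6 vs larger child 85 at index 6, swap → [91, 88, 85, 63, 44, 6, 19, 61, 60, 39, 18, 68, 29, 2]
  6 vs larger child 68 at index 12, swap → [91, 88, 85, 63, 44, 68, 19, 61, 60, 39, 18, 6, 29, 2]
resulting array: [91, 88, 85, 63, 44, 68, 19, 61, 60, 39, 18, 6, 29, 2]

63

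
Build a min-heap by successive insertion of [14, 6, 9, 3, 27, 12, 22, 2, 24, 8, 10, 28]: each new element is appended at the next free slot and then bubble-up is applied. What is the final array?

[2, 3, 9, 6, 8, 12, 22, 14, 24, 27, 10, 28]

Insert 14:
  append 14 at index 0 → [14] (no swap needed)
Insert 6:
  append 6 at index 1 → [14, 6]
  6 < parent 14 at index 0, swap → [6, 14]
Insert 9:
  append 9 at index 2 → [6, 14, 9] (no swap needed)
Insert 3:
  append 3 at index 3 → [6, 14, 9, 3]
  3 < parent 14 at index 1, swap → [6, 3, 9, 14]
  3 < parent 6 at index 0, swap → [3, 6, 9, 14]
Insert 27:
  append 27 at index 4 → [3, 6, 9, 14, 27] (no swap needed)
Insert 12:
  append 12 at index 5 → [3, 6, 9, 14, 27, 12] (no swap needed)
Insert 22:
  append 22 at index 6 → [3, 6, 9, 14, 27, 12, 22] (no swap needed)
Insert 2:
  append 2 at index 7 → [3, 6, 9, 14, 27, 12, 22, 2]
  2 < parent 14 at index 3, swap → [3, 6, 9, 2, 27, 12, 22, 14]
  2 < parent 6 at index 1, swap → [3, 2, 9, 6, 27, 12, 22, 14]
  2 < parent 3 at index 0, swap → [2, 3, 9, 6, 27, 12, 22, 14]
Insert 24:
  append 24 at index 8 → [2, 3, 9, 6, 27, 12, 22, 14, 24] (no swap needed)
Insert 8:
  append 8 at index 9 → [2, 3, 9, 6, 27, 12, 22, 14, 24, 8]
  8 < parent 27 at index 4, swap → [2, 3, 9, 6, 8, 12, 22, 14, 24, 27]
Insert 10:
  append 10 at index 10 → [2, 3, 9, 6, 8, 12, 22, 14, 24, 27, 10] (no swap needed)
Insert 28:
  append 28 at index 11 → [2, 3, 9, 6, 8, 12, 22, 14, 24, 27, 10, 28] (no swap needed)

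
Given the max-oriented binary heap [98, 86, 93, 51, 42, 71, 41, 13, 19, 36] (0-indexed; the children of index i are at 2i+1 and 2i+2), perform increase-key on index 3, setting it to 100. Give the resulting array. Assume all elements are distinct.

[100, 98, 93, 86, 42, 71, 41, 13, 19, 36]

set index 3 from 51 to 100 → [98, 86, 93, 100, 42, 71, 41, 13, 19, 36]
100 > parent 86 at index 1, swap → [98, 100, 93, 86, 42, 71, 41, 13, 19, 36]
100 > parent 98 at index 0, swap → [100, 98, 93, 86, 42, 71, 41, 13, 19, 36]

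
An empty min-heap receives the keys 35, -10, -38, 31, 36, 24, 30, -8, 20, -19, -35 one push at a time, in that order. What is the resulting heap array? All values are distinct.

[-38, -35, -10, 20, -19, 24, 30, 35, 31, 36, -8]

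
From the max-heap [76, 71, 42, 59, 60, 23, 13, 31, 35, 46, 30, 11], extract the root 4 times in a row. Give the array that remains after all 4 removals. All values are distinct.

[46, 35, 42, 31, 11, 23, 13, 30]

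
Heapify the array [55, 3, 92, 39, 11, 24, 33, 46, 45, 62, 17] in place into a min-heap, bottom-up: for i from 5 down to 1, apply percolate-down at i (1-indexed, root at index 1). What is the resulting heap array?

[3, 11, 24, 39, 17, 92, 33, 46, 45, 62, 55]

sift down from index 5: already satisfies heap property
sift down from index 4: already satisfies heap property
sift down from index 3:
  92 vs smaller child 24 at index 6, swap → [55, 3, 24, 39, 11, 92, 33, 46, 45, 62, 17]
sift down from index 2: already satisfies heap property
sift down from index 1:
  55 vs smaller child 3 at index 2, swap → [3, 55, 24, 39, 11, 92, 33, 46, 45, 62, 17]
  55 vs smaller child 11 at index 5, swap → [3, 11, 24, 39, 55, 92, 33, 46, 45, 62, 17]
  55 vs smaller child 17 at index 11, swap → [3, 11, 24, 39, 17, 92, 33, 46, 45, 62, 55]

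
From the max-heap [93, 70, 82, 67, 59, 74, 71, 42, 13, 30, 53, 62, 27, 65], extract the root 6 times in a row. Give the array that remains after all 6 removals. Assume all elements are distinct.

[65, 59, 62, 53, 30, 13, 27, 42]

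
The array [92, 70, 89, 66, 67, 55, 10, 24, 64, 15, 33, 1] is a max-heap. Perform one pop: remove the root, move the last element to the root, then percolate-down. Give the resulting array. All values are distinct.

[89, 70, 55, 66, 67, 1, 10, 24, 64, 15, 33]

remove root 92; move last element 1 to root → [1, 70, 89, 66, 67, 55, 10, 24, 64, 15, 33]
1 vs larger child 89 at index 2, swap → [89, 70, 1, 66, 67, 55, 10, 24, 64, 15, 33]
1 vs larger child 55 at index 5, swap → [89, 70, 55, 66, 67, 1, 10, 24, 64, 15, 33]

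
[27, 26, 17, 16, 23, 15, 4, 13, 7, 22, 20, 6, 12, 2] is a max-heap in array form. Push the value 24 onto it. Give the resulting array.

[27, 26, 24, 16, 23, 15, 17, 13, 7, 22, 20, 6, 12, 2, 4]

append 24 at index 14 → [27, 26, 17, 16, 23, 15, 4, 13, 7, 22, 20, 6, 12, 2, 24]
24 > parent 4 at index 6, swap → [27, 26, 17, 16, 23, 15, 24, 13, 7, 22, 20, 6, 12, 2, 4]
24 > parent 17 at index 2, swap → [27, 26, 24, 16, 23, 15, 17, 13, 7, 22, 20, 6, 12, 2, 4]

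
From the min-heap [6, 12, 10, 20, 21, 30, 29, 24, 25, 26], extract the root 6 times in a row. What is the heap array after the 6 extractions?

extract-min #1 returns 6:
  remove root 6; move last element 26 to root → [26, 12, 10, 20, 21, 30, 29, 24, 25]
  26 vs smaller child 10 at index 2, swap → [10, 12, 26, 20, 21, 30, 29, 24, 25]
extract-min #2 returns 10:
  remove root 10; move last element 25 to root → [25, 12, 26, 20, 21, 30, 29, 24]
  25 vs smaller child 12 at index 1, swap → [12, 25, 26, 20, 21, 30, 29, 24]
  25 vs smaller child 20 at index 3, swap → [12, 20, 26, 25, 21, 30, 29, 24]
  25 vs only child 24 at index 7, swap → [12, 20, 26, 24, 21, 30, 29, 25]
extract-min #3 returns 12:
  remove root 12; move last element 25 to root → [25, 20, 26, 24, 21, 30, 29]
  25 vs smaller child 20 at index 1, swap → [20, 25, 26, 24, 21, 30, 29]
  25 vs smaller child 21 at index 4, swap → [20, 21, 26, 24, 25, 30, 29]
extract-min #4 returns 20:
  remove root 20; move last element 29 to root → [29, 21, 26, 24, 25, 30]
  29 vs smaller child 21 at index 1, swap → [21, 29, 26, 24, 25, 30]
  29 vs smaller child 24 at index 3, swap → [21, 24, 26, 29, 25, 30]
extract-min #5 returns 21:
  remove root 21; move last element 30 to root → [30, 24, 26, 29, 25]
  30 vs smaller child 24 at index 1, swap → [24, 30, 26, 29, 25]
  30 vs smaller child 25 at index 4, swap → [24, 25, 26, 29, 30]
extract-min #6 returns 24:
  remove root 24; move last element 30 to root → [30, 25, 26, 29]
  30 vs smaller child 25 at index 1, swap → [25, 30, 26, 29]
  30 vs only child 29 at index 3, swap → [25, 29, 26, 30]

[25, 29, 26, 30]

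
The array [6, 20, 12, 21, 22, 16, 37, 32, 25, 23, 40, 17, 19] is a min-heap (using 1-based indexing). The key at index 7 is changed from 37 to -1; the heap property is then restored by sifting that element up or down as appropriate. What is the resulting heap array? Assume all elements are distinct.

[-1, 20, 6, 21, 22, 16, 12, 32, 25, 23, 40, 17, 19]

set index 7 from 37 to -1 → [6, 20, 12, 21, 22, 16, -1, 32, 25, 23, 40, 17, 19]
-1 < parent 12 at index 3, swap → [6, 20, -1, 21, 22, 16, 12, 32, 25, 23, 40, 17, 19]
-1 < parent 6 at index 1, swap → [-1, 20, 6, 21, 22, 16, 12, 32, 25, 23, 40, 17, 19]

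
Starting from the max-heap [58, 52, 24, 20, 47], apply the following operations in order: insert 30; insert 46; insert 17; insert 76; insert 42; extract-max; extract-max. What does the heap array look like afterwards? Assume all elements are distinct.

[52, 47, 46, 42, 20, 24, 30, 17]

insert 30:
  append 30 at index 5 → [58, 52, 24, 20, 47, 30]
  30 > parent 24 at index 2, swap → [58, 52, 30, 20, 47, 24]
insert 46:
  append 46 at index 6 → [58, 52, 30, 20, 47, 24, 46]
  46 > parent 30 at index 2, swap → [58, 52, 46, 20, 47, 24, 30]
insert 17:
  append 17 at index 7 → [58, 52, 46, 20, 47, 24, 30, 17] (no swap needed)
insert 76:
  append 76 at index 8 → [58, 52, 46, 20, 47, 24, 30, 17, 76]
  76 > parent 20 at index 3, swap → [58, 52, 46, 76, 47, 24, 30, 17, 20]
  76 > parent 52 at index 1, swap → [58, 76, 46, 52, 47, 24, 30, 17, 20]
  76 > parent 58 at index 0, swap → [76, 58, 46, 52, 47, 24, 30, 17, 20]
insert 42:
  append 42 at index 9 → [76, 58, 46, 52, 47, 24, 30, 17, 20, 42] (no swap needed)
extract-max → returns 76:
  remove root 76; move last element 42 to root → [42, 58, 46, 52, 47, 24, 30, 17, 20]
  42 vs larger child 58 at index 1, swap → [58, 42, 46, 52, 47, 24, 30, 17, 20]
  42 vs larger child 52 at index 3, swap → [58, 52, 46, 42, 47, 24, 30, 17, 20]
extract-max → returns 58:
  remove root 58; move last element 20 to root → [20, 52, 46, 42, 47, 24, 30, 17]
  20 vs larger child 52 at index 1, swap → [52, 20, 46, 42, 47, 24, 30, 17]
  20 vs larger child 47 at index 4, swap → [52, 47, 46, 42, 20, 24, 30, 17]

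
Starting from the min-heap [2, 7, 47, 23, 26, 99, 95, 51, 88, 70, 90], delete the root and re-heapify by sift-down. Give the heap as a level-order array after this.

[7, 23, 47, 51, 26, 99, 95, 90, 88, 70]

remove root 2; move last element 90 to root → [90, 7, 47, 23, 26, 99, 95, 51, 88, 70]
90 vs smaller child 7 at index 1, swap → [7, 90, 47, 23, 26, 99, 95, 51, 88, 70]
90 vs smaller child 23 at index 3, swap → [7, 23, 47, 90, 26, 99, 95, 51, 88, 70]
90 vs smaller child 51 at index 7, swap → [7, 23, 47, 51, 26, 99, 95, 90, 88, 70]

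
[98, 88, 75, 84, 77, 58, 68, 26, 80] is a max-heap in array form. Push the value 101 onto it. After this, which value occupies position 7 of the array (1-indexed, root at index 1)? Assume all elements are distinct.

68

append 101 at index 10 → [98, 88, 75, 84, 77, 58, 68, 26, 80, 101]
101 > parent 77 at index 5, swap → [98, 88, 75, 84, 101, 58, 68, 26, 80, 77]
101 > parent 88 at index 2, swap → [98, 101, 75, 84, 88, 58, 68, 26, 80, 77]
101 > parent 98 at index 1, swap → [101, 98, 75, 84, 88, 58, 68, 26, 80, 77]
resulting array: [101, 98, 75, 84, 88, 58, 68, 26, 80, 77]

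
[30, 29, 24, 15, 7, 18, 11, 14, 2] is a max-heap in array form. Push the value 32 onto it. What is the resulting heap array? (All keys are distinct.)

[32, 30, 24, 15, 29, 18, 11, 14, 2, 7]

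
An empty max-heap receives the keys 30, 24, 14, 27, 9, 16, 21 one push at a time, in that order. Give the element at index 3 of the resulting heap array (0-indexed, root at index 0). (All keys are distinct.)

24

Insert 30:
  append 30 at index 0 → [30] (no swap needed)
Insert 24:
  append 24 at index 1 → [30, 24] (no swap needed)
Insert 14:
  append 14 at index 2 → [30, 24, 14] (no swap needed)
Insert 27:
  append 27 at index 3 → [30, 24, 14, 27]
  27 > parent 24 at index 1, swap → [30, 27, 14, 24]
Insert 9:
  append 9 at index 4 → [30, 27, 14, 24, 9] (no swap needed)
Insert 16:
  append 16 at index 5 → [30, 27, 14, 24, 9, 16]
  16 > parent 14 at index 2, swap → [30, 27, 16, 24, 9, 14]
Insert 21:
  append 21 at index 6 → [30, 27, 16, 24, 9, 14, 21]
  21 > parent 16 at index 2, swap → [30, 27, 21, 24, 9, 14, 16]
resulting array: [30, 27, 21, 24, 9, 14, 16]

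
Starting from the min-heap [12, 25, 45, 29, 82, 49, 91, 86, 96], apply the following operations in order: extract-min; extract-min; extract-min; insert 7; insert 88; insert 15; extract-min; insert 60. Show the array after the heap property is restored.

[15, 60, 45, 82, 96, 91, 49, 88, 86]

extract-min → returns 12:
  remove root 12; move last element 96 to root → [96, 25, 45, 29, 82, 49, 91, 86]
  96 vs smaller child 25 at index 1, swap → [25, 96, 45, 29, 82, 49, 91, 86]
  96 vs smaller child 29 at index 3, swap → [25, 29, 45, 96, 82, 49, 91, 86]
  96 vs only child 86 at index 7, swap → [25, 29, 45, 86, 82, 49, 91, 96]
extract-min → returns 25:
  remove root 25; move last element 96 to root → [96, 29, 45, 86, 82, 49, 91]
  96 vs smaller child 29 at index 1, swap → [29, 96, 45, 86, 82, 49, 91]
  96 vs smaller child 82 at index 4, swap → [29, 82, 45, 86, 96, 49, 91]
extract-min → returns 29:
  remove root 29; move last element 91 to root → [91, 82, 45, 86, 96, 49]
  91 vs smaller child 45 at index 2, swap → [45, 82, 91, 86, 96, 49]
  91 vs only child 49 at index 5, swap → [45, 82, 49, 86, 96, 91]
insert 7:
  append 7 at index 6 → [45, 82, 49, 86, 96, 91, 7]
  7 < parent 49 at index 2, swap → [45, 82, 7, 86, 96, 91, 49]
  7 < parent 45 at index 0, swap → [7, 82, 45, 86, 96, 91, 49]
insert 88:
  append 88 at index 7 → [7, 82, 45, 86, 96, 91, 49, 88] (no swap needed)
insert 15:
  append 15 at index 8 → [7, 82, 45, 86, 96, 91, 49, 88, 15]
  15 < parent 86 at index 3, swap → [7, 82, 45, 15, 96, 91, 49, 88, 86]
  15 < parent 82 at index 1, swap → [7, 15, 45, 82, 96, 91, 49, 88, 86]
extract-min → returns 7:
  remove root 7; move last element 86 to root → [86, 15, 45, 82, 96, 91, 49, 88]
  86 vs smaller child 15 at index 1, swap → [15, 86, 45, 82, 96, 91, 49, 88]
  86 vs smaller child 82 at index 3, swap → [15, 82, 45, 86, 96, 91, 49, 88]
insert 60:
  append 60 at index 8 → [15, 82, 45, 86, 96, 91, 49, 88, 60]
  60 < parent 86 at index 3, swap → [15, 82, 45, 60, 96, 91, 49, 88, 86]
  60 < parent 82 at index 1, swap → [15, 60, 45, 82, 96, 91, 49, 88, 86]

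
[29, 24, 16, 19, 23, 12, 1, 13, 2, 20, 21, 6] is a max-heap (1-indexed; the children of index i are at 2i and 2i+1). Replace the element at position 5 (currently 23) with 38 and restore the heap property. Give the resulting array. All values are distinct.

set index 5 from 23 to 38 → [29, 24, 16, 19, 38, 12, 1, 13, 2, 20, 21, 6]
38 > parent 24 at index 2, swap → [29, 38, 16, 19, 24, 12, 1, 13, 2, 20, 21, 6]
38 > parent 29 at index 1, swap → [38, 29, 16, 19, 24, 12, 1, 13, 2, 20, 21, 6]

[38, 29, 16, 19, 24, 12, 1, 13, 2, 20, 21, 6]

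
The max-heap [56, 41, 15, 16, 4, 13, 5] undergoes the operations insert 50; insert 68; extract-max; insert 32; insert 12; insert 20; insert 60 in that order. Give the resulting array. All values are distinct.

[60, 50, 56, 41, 20, 15, 5, 16, 32, 4, 12, 13]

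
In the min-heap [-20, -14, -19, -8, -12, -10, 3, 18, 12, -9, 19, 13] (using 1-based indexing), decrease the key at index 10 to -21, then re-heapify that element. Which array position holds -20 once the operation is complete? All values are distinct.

2

set index 10 from -9 to -21 → [-20, -14, -19, -8, -12, -10, 3, 18, 12, -21, 19, 13]
-21 < parent -12 at index 5, swap → [-20, -14, -19, -8, -21, -10, 3, 18, 12, -12, 19, 13]
-21 < parent -14 at index 2, swap → [-20, -21, -19, -8, -14, -10, 3, 18, 12, -12, 19, 13]
-21 < parent -20 at index 1, swap → [-21, -20, -19, -8, -14, -10, 3, 18, 12, -12, 19, 13]
resulting array: [-21, -20, -19, -8, -14, -10, 3, 18, 12, -12, 19, 13]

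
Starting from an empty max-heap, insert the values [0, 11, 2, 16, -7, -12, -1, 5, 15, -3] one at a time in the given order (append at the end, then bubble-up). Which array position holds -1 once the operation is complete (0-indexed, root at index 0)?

6

Insert 0:
  append 0 at index 0 → [0] (no swap needed)
Insert 11:
  append 11 at index 1 → [0, 11]
  11 > parent 0 at index 0, swap → [11, 0]
Insert 2:
  append 2 at index 2 → [11, 0, 2] (no swap needed)
Insert 16:
  append 16 at index 3 → [11, 0, 2, 16]
  16 > parent 0 at index 1, swap → [11, 16, 2, 0]
  16 > parent 11 at index 0, swap → [16, 11, 2, 0]
Insert -7:
  append -7 at index 4 → [16, 11, 2, 0, -7] (no swap needed)
Insert -12:
  append -12 at index 5 → [16, 11, 2, 0, -7, -12] (no swap needed)
Insert -1:
  append -1 at index 6 → [16, 11, 2, 0, -7, -12, -1] (no swap needed)
Insert 5:
  append 5 at index 7 → [16, 11, 2, 0, -7, -12, -1, 5]
  5 > parent 0 at index 3, swap → [16, 11, 2, 5, -7, -12, -1, 0]
Insert 15:
  append 15 at index 8 → [16, 11, 2, 5, -7, -12, -1, 0, 15]
  15 > parent 5 at index 3, swap → [16, 11, 2, 15, -7, -12, -1, 0, 5]
  15 > parent 11 at index 1, swap → [16, 15, 2, 11, -7, -12, -1, 0, 5]
Insert -3:
  append -3 at index 9 → [16, 15, 2, 11, -7, -12, -1, 0, 5, -3]
  -3 > parent -7 at index 4, swap → [16, 15, 2, 11, -3, -12, -1, 0, 5, -7]
resulting array: [16, 15, 2, 11, -3, -12, -1, 0, 5, -7]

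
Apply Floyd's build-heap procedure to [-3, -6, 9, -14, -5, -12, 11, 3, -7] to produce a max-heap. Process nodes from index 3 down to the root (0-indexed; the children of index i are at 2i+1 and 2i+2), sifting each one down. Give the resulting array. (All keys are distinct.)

sift down from index 3:
  -14 vs larger child 3 at index 7, swap → [-3, -6, 9, 3, -5, -12, 11, -14, -7]
sift down from index 2:
  9 vs larger child 11 at index 6, swap → [-3, -6, 11, 3, -5, -12, 9, -14, -7]
sift down from index 1:
  -6 vs larger child 3 at index 3, swap → [-3, 3, 11, -6, -5, -12, 9, -14, -7]
sift down from index 0:
  -3 vs larger child 11 at index 2, swap → [11, 3, -3, -6, -5, -12, 9, -14, -7]
  -3 vs larger child 9 at index 6, swap → [11, 3, 9, -6, -5, -12, -3, -14, -7]

[11, 3, 9, -6, -5, -12, -3, -14, -7]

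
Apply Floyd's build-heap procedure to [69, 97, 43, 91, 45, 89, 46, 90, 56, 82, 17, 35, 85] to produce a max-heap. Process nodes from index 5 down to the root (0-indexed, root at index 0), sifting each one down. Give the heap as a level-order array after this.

[97, 91, 89, 90, 82, 85, 46, 69, 56, 45, 17, 35, 43]

sift down from index 5: already satisfies heap property
sift down from index 4:
  45 vs larger child 82 at index 9, swap → [69, 97, 43, 91, 82, 89, 46, 90, 56, 45, 17, 35, 85]
sift down from index 3: already satisfies heap property
sift down from index 2:
  43 vs larger child 89 at index 5, swap → [69, 97, 89, 91, 82, 43, 46, 90, 56, 45, 17, 35, 85]
  43 vs larger child 85 at index 12, swap → [69, 97, 89, 91, 82, 85, 46, 90, 56, 45, 17, 35, 43]
sift down from index 1: already satisfies heap property
sift down from index 0:
  69 vs larger child 97 at index 1, swap → [97, 69, 89, 91, 82, 85, 46, 90, 56, 45, 17, 35, 43]
  69 vs larger child 91 at index 3, swap → [97, 91, 89, 69, 82, 85, 46, 90, 56, 45, 17, 35, 43]
  69 vs larger child 90 at index 7, swap → [97, 91, 89, 90, 82, 85, 46, 69, 56, 45, 17, 35, 43]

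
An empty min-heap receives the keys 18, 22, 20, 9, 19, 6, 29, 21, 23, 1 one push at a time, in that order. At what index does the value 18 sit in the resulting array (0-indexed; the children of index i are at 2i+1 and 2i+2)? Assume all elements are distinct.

Insert 18:
  append 18 at index 0 → [18] (no swap needed)
Insert 22:
  append 22 at index 1 → [18, 22] (no swap needed)
Insert 20:
  append 20 at index 2 → [18, 22, 20] (no swap needed)
Insert 9:
  append 9 at index 3 → [18, 22, 20, 9]
  9 < parent 22 at index 1, swap → [18, 9, 20, 22]
  9 < parent 18 at index 0, swap → [9, 18, 20, 22]
Insert 19:
  append 19 at index 4 → [9, 18, 20, 22, 19] (no swap needed)
Insert 6:
  append 6 at index 5 → [9, 18, 20, 22, 19, 6]
  6 < parent 20 at index 2, swap → [9, 18, 6, 22, 19, 20]
  6 < parent 9 at index 0, swap → [6, 18, 9, 22, 19, 20]
Insert 29:
  append 29 at index 6 → [6, 18, 9, 22, 19, 20, 29] (no swap needed)
Insert 21:
  append 21 at index 7 → [6, 18, 9, 22, 19, 20, 29, 21]
  21 < parent 22 at index 3, swap → [6, 18, 9, 21, 19, 20, 29, 22]
Insert 23:
  append 23 at index 8 → [6, 18, 9, 21, 19, 20, 29, 22, 23] (no swap needed)
Insert 1:
  append 1 at index 9 → [6, 18, 9, 21, 19, 20, 29, 22, 23, 1]
  1 < parent 19 at index 4, swap → [6, 18, 9, 21, 1, 20, 29, 22, 23, 19]
  1 < parent 18 at index 1, swap → [6, 1, 9, 21, 18, 20, 29, 22, 23, 19]
  1 < parent 6 at index 0, swap → [1, 6, 9, 21, 18, 20, 29, 22, 23, 19]
resulting array: [1, 6, 9, 21, 18, 20, 29, 22, 23, 19]

4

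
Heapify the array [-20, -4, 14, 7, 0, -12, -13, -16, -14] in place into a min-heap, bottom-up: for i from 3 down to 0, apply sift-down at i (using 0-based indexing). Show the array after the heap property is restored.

sift down from index 3:
  7 vs smaller child -16 at index 7, swap → [-20, -4, 14, -16, 0, -12, -13, 7, -14]
sift down from index 2:
  14 vs smaller child -13 at index 6, swap → [-20, -4, -13, -16, 0, -12, 14, 7, -14]
sift down from index 1:
  -4 vs smaller child -16 at index 3, swap → [-20, -16, -13, -4, 0, -12, 14, 7, -14]
  -4 vs smaller child -14 at index 8, swap → [-20, -16, -13, -14, 0, -12, 14, 7, -4]
sift down from index 0: already satisfies heap property

[-20, -16, -13, -14, 0, -12, 14, 7, -4]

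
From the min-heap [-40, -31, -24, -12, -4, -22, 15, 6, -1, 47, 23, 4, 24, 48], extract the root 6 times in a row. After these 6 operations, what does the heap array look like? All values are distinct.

extract-min #1 returns -40:
  remove root -40; move last element 48 to root → [48, -31, -24, -12, -4, -22, 15, 6, -1, 47, 23, 4, 24]
  48 vs smaller child -31 at index 1, swap → [-31, 48, -24, -12, -4, -22, 15, 6, -1, 47, 23, 4, 24]
  48 vs smaller child -12 at index 3, swap → [-31, -12, -24, 48, -4, -22, 15, 6, -1, 47, 23, 4, 24]
  48 vs smaller child -1 at index 8, swap → [-31, -12, -24, -1, -4, -22, 15, 6, 48, 47, 23, 4, 24]
extract-min #2 returns -31:
  remove root -31; move last element 24 to root → [24, -12, -24, -1, -4, -22, 15, 6, 48, 47, 23, 4]
  24 vs smaller child -24 at index 2, swap → [-24, -12, 24, -1, -4, -22, 15, 6, 48, 47, 23, 4]
  24 vs smaller child -22 at index 5, swap → [-24, -12, -22, -1, -4, 24, 15, 6, 48, 47, 23, 4]
  24 vs only child 4 at index 11, swap → [-24, -12, -22, -1, -4, 4, 15, 6, 48, 47, 23, 24]
extract-min #3 returns -24:
  remove root -24; move last element 24 to root → [24, -12, -22, -1, -4, 4, 15, 6, 48, 47, 23]
  24 vs smaller child -22 at index 2, swap → [-22, -12, 24, -1, -4, 4, 15, 6, 48, 47, 23]
  24 vs smaller child 4 at index 5, swap → [-22, -12, 4, -1, -4, 24, 15, 6, 48, 47, 23]
extract-min #4 returns -22:
  remove root -22; move last element 23 to root → [23, -12, 4, -1, -4, 24, 15, 6, 48, 47]
  23 vs smaller child -12 at index 1, swap → [-12, 23, 4, -1, -4, 24, 15, 6, 48, 47]
  23 vs smaller child -4 at index 4, swap → [-12, -4, 4, -1, 23, 24, 15, 6, 48, 47]
extract-min #5 returns -12:
  remove root -12; move last element 47 to root → [47, -4, 4, -1, 23, 24, 15, 6, 48]
  47 vs smaller child -4 at index 1, swap → [-4, 47, 4, -1, 23, 24, 15, 6, 48]
  47 vs smaller child -1 at index 3, swap → [-4, -1, 4, 47, 23, 24, 15, 6, 48]
  47 vs smaller child 6 at index 7, swap → [-4, -1, 4, 6, 23, 24, 15, 47, 48]
extract-min #6 returns -4:
  remove root -4; move last element 48 to root → [48, -1, 4, 6, 23, 24, 15, 47]
  48 vs smaller child -1 at index 1, swap → [-1, 48, 4, 6, 23, 24, 15, 47]
  48 vs smaller child 6 at index 3, swap → [-1, 6, 4, 48, 23, 24, 15, 47]
  48 vs only child 47 at index 7, swap → [-1, 6, 4, 47, 23, 24, 15, 48]

[-1, 6, 4, 47, 23, 24, 15, 48]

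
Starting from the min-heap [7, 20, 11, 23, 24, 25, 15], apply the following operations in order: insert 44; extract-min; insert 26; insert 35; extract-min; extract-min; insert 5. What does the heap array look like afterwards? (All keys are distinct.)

insert 44:
  append 44 at index 7 → [7, 20, 11, 23, 24, 25, 15, 44] (no swap needed)
extract-min → returns 7:
  remove root 7; move last element 44 to root → [44, 20, 11, 23, 24, 25, 15]
  44 vs smaller child 11 at index 2, swap → [11, 20, 44, 23, 24, 25, 15]
  44 vs smaller child 15 at index 6, swap → [11, 20, 15, 23, 24, 25, 44]
insert 26:
  append 26 at index 7 → [11, 20, 15, 23, 24, 25, 44, 26] (no swap needed)
insert 35:
  append 35 at index 8 → [11, 20, 15, 23, 24, 25, 44, 26, 35] (no swap needed)
extract-min → returns 11:
  remove root 11; move last element 35 to root → [35, 20, 15, 23, 24, 25, 44, 26]
  35 vs smaller child 15 at index 2, swap → [15, 20, 35, 23, 24, 25, 44, 26]
  35 vs smaller child 25 at index 5, swap → [15, 20, 25, 23, 24, 35, 44, 26]
extract-min → returns 15:
  remove root 15; move last element 26 to root → [26, 20, 25, 23, 24, 35, 44]
  26 vs smaller child 20 at index 1, swap → [20, 26, 25, 23, 24, 35, 44]
  26 vs smaller child 23 at index 3, swap → [20, 23, 25, 26, 24, 35, 44]
insert 5:
  append 5 at index 7 → [20, 23, 25, 26, 24, 35, 44, 5]
  5 < parent 26 at index 3, swap → [20, 23, 25, 5, 24, 35, 44, 26]
  5 < parent 23 at index 1, swap → [20, 5, 25, 23, 24, 35, 44, 26]
  5 < parent 20 at index 0, swap → [5, 20, 25, 23, 24, 35, 44, 26]

[5, 20, 25, 23, 24, 35, 44, 26]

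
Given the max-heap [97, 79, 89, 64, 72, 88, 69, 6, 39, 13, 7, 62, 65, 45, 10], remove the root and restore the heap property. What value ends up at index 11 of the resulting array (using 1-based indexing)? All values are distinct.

remove root 97; move last element 10 to root → [10, 79, 89, 64, 72, 88, 69, 6, 39, 13, 7, 62, 65, 45]
10 vs larger child 89 at index 3, swap → [89, 79, 10, 64, 72, 88, 69, 6, 39, 13, 7, 62, 65, 45]
10 vs larger child 88 at index 6, swap → [89, 79, 88, 64, 72, 10, 69, 6, 39, 13, 7, 62, 65, 45]
10 vs larger child 65 at index 13, swap → [89, 79, 88, 64, 72, 65, 69, 6, 39, 13, 7, 62, 10, 45]
resulting array: [89, 79, 88, 64, 72, 65, 69, 6, 39, 13, 7, 62, 10, 45]

7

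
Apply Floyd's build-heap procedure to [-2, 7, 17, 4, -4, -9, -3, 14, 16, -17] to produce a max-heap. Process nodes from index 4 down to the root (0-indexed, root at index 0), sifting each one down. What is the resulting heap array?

sift down from index 4: already satisfies heap property
sift down from index 3:
  4 vs larger child 16 at index 8, swap → [-2, 7, 17, 16, -4, -9, -3, 14, 4, -17]
sift down from index 2: already satisfies heap property
sift down from index 1:
  7 vs larger child 16 at index 3, swap → [-2, 16, 17, 7, -4, -9, -3, 14, 4, -17]
  7 vs larger child 14 at index 7, swap → [-2, 16, 17, 14, -4, -9, -3, 7, 4, -17]
sift down from index 0:
  -2 vs larger child 17 at index 2, swap → [17, 16, -2, 14, -4, -9, -3, 7, 4, -17]

[17, 16, -2, 14, -4, -9, -3, 7, 4, -17]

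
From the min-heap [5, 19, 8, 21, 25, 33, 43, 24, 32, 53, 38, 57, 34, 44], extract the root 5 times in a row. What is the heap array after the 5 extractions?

extract-min #1 returns 5:
  remove root 5; move last element 44 to root → [44, 19, 8, 21, 25, 33, 43, 24, 32, 53, 38, 57, 34]
  44 vs smaller child 8 at index 2, swap → [8, 19, 44, 21, 25, 33, 43, 24, 32, 53, 38, 57, 34]
  44 vs smaller child 33 at index 5, swap → [8, 19, 33, 21, 25, 44, 43, 24, 32, 53, 38, 57, 34]
  44 vs smaller child 34 at index 12, swap → [8, 19, 33, 21, 25, 34, 43, 24, 32, 53, 38, 57, 44]
extract-min #2 returns 8:
  remove root 8; move last element 44 to root → [44, 19, 33, 21, 25, 34, 43, 24, 32, 53, 38, 57]
  44 vs smaller child 19 at index 1, swap → [19, 44, 33, 21, 25, 34, 43, 24, 32, 53, 38, 57]
  44 vs smaller child 21 at index 3, swap → [19, 21, 33, 44, 25, 34, 43, 24, 32, 53, 38, 57]
  44 vs smaller child 24 at index 7, swap → [19, 21, 33, 24, 25, 34, 43, 44, 32, 53, 38, 57]
extract-min #3 returns 19:
  remove root 19; move last element 57 to root → [57, 21, 33, 24, 25, 34, 43, 44, 32, 53, 38]
  57 vs smaller child 21 at index 1, swap → [21, 57, 33, 24, 25, 34, 43, 44, 32, 53, 38]
  57 vs smaller child 24 at index 3, swap → [21, 24, 33, 57, 25, 34, 43, 44, 32, 53, 38]
  57 vs smaller child 32 at index 8, swap → [21, 24, 33, 32, 25, 34, 43, 44, 57, 53, 38]
extract-min #4 returns 21:
  remove root 21; move last element 38 to root → [38, 24, 33, 32, 25, 34, 43, 44, 57, 53]
  38 vs smaller child 24 at index 1, swap → [24, 38, 33, 32, 25, 34, 43, 44, 57, 53]
  38 vs smaller child 25 at index 4, swap → [24, 25, 33, 32, 38, 34, 43, 44, 57, 53]
extract-min #5 returns 24:
  remove root 24; move last element 53 to root → [53, 25, 33, 32, 38, 34, 43, 44, 57]
  53 vs smaller child 25 at index 1, swap → [25, 53, 33, 32, 38, 34, 43, 44, 57]
  53 vs smaller child 32 at index 3, swap → [25, 32, 33, 53, 38, 34, 43, 44, 57]
  53 vs smaller child 44 at index 7, swap → [25, 32, 33, 44, 38, 34, 43, 53, 57]

[25, 32, 33, 44, 38, 34, 43, 53, 57]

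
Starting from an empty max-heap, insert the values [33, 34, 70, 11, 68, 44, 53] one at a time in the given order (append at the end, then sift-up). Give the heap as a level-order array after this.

[70, 68, 53, 11, 33, 34, 44]

Insert 33:
  append 33 at index 0 → [33] (no swap needed)
Insert 34:
  append 34 at index 1 → [33, 34]
  34 > parent 33 at index 0, swap → [34, 33]
Insert 70:
  append 70 at index 2 → [34, 33, 70]
  70 > parent 34 at index 0, swap → [70, 33, 34]
Insert 11:
  append 11 at index 3 → [70, 33, 34, 11] (no swap needed)
Insert 68:
  append 68 at index 4 → [70, 33, 34, 11, 68]
  68 > parent 33 at index 1, swap → [70, 68, 34, 11, 33]
Insert 44:
  append 44 at index 5 → [70, 68, 34, 11, 33, 44]
  44 > parent 34 at index 2, swap → [70, 68, 44, 11, 33, 34]
Insert 53:
  append 53 at index 6 → [70, 68, 44, 11, 33, 34, 53]
  53 > parent 44 at index 2, swap → [70, 68, 53, 11, 33, 34, 44]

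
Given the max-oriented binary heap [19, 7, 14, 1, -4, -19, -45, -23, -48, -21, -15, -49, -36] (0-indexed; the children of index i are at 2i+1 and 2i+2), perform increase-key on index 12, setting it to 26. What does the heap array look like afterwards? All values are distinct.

[26, 7, 19, 1, -4, 14, -45, -23, -48, -21, -15, -49, -19]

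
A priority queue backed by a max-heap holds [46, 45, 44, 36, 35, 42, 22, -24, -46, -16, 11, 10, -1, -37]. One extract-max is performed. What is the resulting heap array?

[45, 36, 44, -24, 35, 42, 22, -37, -46, -16, 11, 10, -1]

remove root 46; move last element -37 to root → [-37, 45, 44, 36, 35, 42, 22, -24, -46, -16, 11, 10, -1]
-37 vs larger child 45 at index 1, swap → [45, -37, 44, 36, 35, 42, 22, -24, -46, -16, 11, 10, -1]
-37 vs larger child 36 at index 3, swap → [45, 36, 44, -37, 35, 42, 22, -24, -46, -16, 11, 10, -1]
-37 vs larger child -24 at index 7, swap → [45, 36, 44, -24, 35, 42, 22, -37, -46, -16, 11, 10, -1]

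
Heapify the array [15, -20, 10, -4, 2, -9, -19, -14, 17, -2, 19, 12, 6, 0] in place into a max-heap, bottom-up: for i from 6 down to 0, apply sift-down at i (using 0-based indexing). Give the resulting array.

sift down from index 6:
  -19 vs only child 0 at index 13, swap → [15, -20, 10, -4, 2, -9, 0, -14, 17, -2, 19, 12, 6, -19]
sift down from index 5:
  -9 vs larger child 12 at index 11, swap → [15, -20, 10, -4, 2, 12, 0, -14, 17, -2, 19, -9, 6, -19]
sift down from index 4:
  2 vs larger child 19 at index 10, swap → [15, -20, 10, -4, 19, 12, 0, -14, 17, -2, 2, -9, 6, -19]
sift down from index 3:
  -4 vs larger child 17 at index 8, swap → [15, -20, 10, 17, 19, 12, 0, -14, -4, -2, 2, -9, 6, -19]
sift down from index 2:
  10 vs larger child 12 at index 5, swap → [15, -20, 12, 17, 19, 10, 0, -14, -4, -2, 2, -9, 6, -19]
sift down from index 1:
  -20 vs larger child 19 at index 4, swap → [15, 19, 12, 17, -20, 10, 0, -14, -4, -2, 2, -9, 6, -19]
  -20 vs larger child 2 at index 10, swap → [15, 19, 12, 17, 2, 10, 0, -14, -4, -2, -20, -9, 6, -19]
sift down from index 0:
  15 vs larger child 19 at index 1, swap → [19, 15, 12, 17, 2, 10, 0, -14, -4, -2, -20, -9, 6, -19]
  15 vs larger child 17 at index 3, swap → [19, 17, 12, 15, 2, 10, 0, -14, -4, -2, -20, -9, 6, -19]

[19, 17, 12, 15, 2, 10, 0, -14, -4, -2, -20, -9, 6, -19]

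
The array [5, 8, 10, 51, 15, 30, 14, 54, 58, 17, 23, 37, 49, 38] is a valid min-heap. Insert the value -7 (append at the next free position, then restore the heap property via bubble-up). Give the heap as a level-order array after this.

[-7, 8, 5, 51, 15, 30, 10, 54, 58, 17, 23, 37, 49, 38, 14]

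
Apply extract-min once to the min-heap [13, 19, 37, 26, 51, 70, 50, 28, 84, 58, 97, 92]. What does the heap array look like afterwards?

remove root 13; move last element 92 to root → [92, 19, 37, 26, 51, 70, 50, 28, 84, 58, 97]
92 vs smaller child 19 at index 1, swap → [19, 92, 37, 26, 51, 70, 50, 28, 84, 58, 97]
92 vs smaller child 26 at index 3, swap → [19, 26, 37, 92, 51, 70, 50, 28, 84, 58, 97]
92 vs smaller child 28 at index 7, swap → [19, 26, 37, 28, 51, 70, 50, 92, 84, 58, 97]

[19, 26, 37, 28, 51, 70, 50, 92, 84, 58, 97]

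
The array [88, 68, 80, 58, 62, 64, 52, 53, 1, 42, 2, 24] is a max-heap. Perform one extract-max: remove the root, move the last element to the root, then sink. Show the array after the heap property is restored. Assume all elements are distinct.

remove root 88; move last element 24 to root → [24, 68, 80, 58, 62, 64, 52, 53, 1, 42, 2]
24 vs larger child 80 at index 2, swap → [80, 68, 24, 58, 62, 64, 52, 53, 1, 42, 2]
24 vs larger child 64 at index 5, swap → [80, 68, 64, 58, 62, 24, 52, 53, 1, 42, 2]

[80, 68, 64, 58, 62, 24, 52, 53, 1, 42, 2]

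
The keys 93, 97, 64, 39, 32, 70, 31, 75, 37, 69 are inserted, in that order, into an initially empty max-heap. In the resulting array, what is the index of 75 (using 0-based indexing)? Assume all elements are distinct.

Insert 93:
  append 93 at index 0 → [93] (no swap needed)
Insert 97:
  append 97 at index 1 → [93, 97]
  97 > parent 93 at index 0, swap → [97, 93]
Insert 64:
  append 64 at index 2 → [97, 93, 64] (no swap needed)
Insert 39:
  append 39 at index 3 → [97, 93, 64, 39] (no swap needed)
Insert 32:
  append 32 at index 4 → [97, 93, 64, 39, 32] (no swap needed)
Insert 70:
  append 70 at index 5 → [97, 93, 64, 39, 32, 70]
  70 > parent 64 at index 2, swap → [97, 93, 70, 39, 32, 64]
Insert 31:
  append 31 at index 6 → [97, 93, 70, 39, 32, 64, 31] (no swap needed)
Insert 75:
  append 75 at index 7 → [97, 93, 70, 39, 32, 64, 31, 75]
  75 > parent 39 at index 3, swap → [97, 93, 70, 75, 32, 64, 31, 39]
Insert 37:
  append 37 at index 8 → [97, 93, 70, 75, 32, 64, 31, 39, 37] (no swap needed)
Insert 69:
  append 69 at index 9 → [97, 93, 70, 75, 32, 64, 31, 39, 37, 69]
  69 > parent 32 at index 4, swap → [97, 93, 70, 75, 69, 64, 31, 39, 37, 32]
resulting array: [97, 93, 70, 75, 69, 64, 31, 39, 37, 32]

3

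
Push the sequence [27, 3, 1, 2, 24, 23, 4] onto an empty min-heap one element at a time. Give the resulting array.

Insert 27:
  append 27 at index 0 → [27] (no swap needed)
Insert 3:
  append 3 at index 1 → [27, 3]
  3 < parent 27 at index 0, swap → [3, 27]
Insert 1:
  append 1 at index 2 → [3, 27, 1]
  1 < parent 3 at index 0, swap → [1, 27, 3]
Insert 2:
  append 2 at index 3 → [1, 27, 3, 2]
  2 < parent 27 at index 1, swap → [1, 2, 3, 27]
Insert 24:
  append 24 at index 4 → [1, 2, 3, 27, 24] (no swap needed)
Insert 23:
  append 23 at index 5 → [1, 2, 3, 27, 24, 23] (no swap needed)
Insert 4:
  append 4 at index 6 → [1, 2, 3, 27, 24, 23, 4] (no swap needed)

[1, 2, 3, 27, 24, 23, 4]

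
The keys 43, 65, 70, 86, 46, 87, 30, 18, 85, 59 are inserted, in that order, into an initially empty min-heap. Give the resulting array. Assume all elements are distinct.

Insert 43:
  append 43 at index 0 → [43] (no swap needed)
Insert 65:
  append 65 at index 1 → [43, 65] (no swap needed)
Insert 70:
  append 70 at index 2 → [43, 65, 70] (no swap needed)
Insert 86:
  append 86 at index 3 → [43, 65, 70, 86] (no swap needed)
Insert 46:
  append 46 at index 4 → [43, 65, 70, 86, 46]
  46 < parent 65 at index 1, swap → [43, 46, 70, 86, 65]
Insert 87:
  append 87 at index 5 → [43, 46, 70, 86, 65, 87] (no swap needed)
Insert 30:
  append 30 at index 6 → [43, 46, 70, 86, 65, 87, 30]
  30 < parent 70 at index 2, swap → [43, 46, 30, 86, 65, 87, 70]
  30 < parent 43 at index 0, swap → [30, 46, 43, 86, 65, 87, 70]
Insert 18:
  append 18 at index 7 → [30, 46, 43, 86, 65, 87, 70, 18]
  18 < parent 86 at index 3, swap → [30, 46, 43, 18, 65, 87, 70, 86]
  18 < parent 46 at index 1, swap → [30, 18, 43, 46, 65, 87, 70, 86]
  18 < parent 30 at index 0, swap → [18, 30, 43, 46, 65, 87, 70, 86]
Insert 85:
  append 85 at index 8 → [18, 30, 43, 46, 65, 87, 70, 86, 85] (no swap needed)
Insert 59:
  append 59 at index 9 → [18, 30, 43, 46, 65, 87, 70, 86, 85, 59]
  59 < parent 65 at index 4, swap → [18, 30, 43, 46, 59, 87, 70, 86, 85, 65]

[18, 30, 43, 46, 59, 87, 70, 86, 85, 65]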